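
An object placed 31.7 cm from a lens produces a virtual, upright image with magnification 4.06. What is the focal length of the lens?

m = −d_i/d_o ⇒ d_i = −m·d_o = −(+4.06)·(31.7) = -128.7 cm.
1/f = 1/d_o + 1/d_i = 1/(31.7) + 1/(-128.7) = 0.02378, so f = 42.1 cm.
Since f is positive, the lens is converging.

f = 42.1 cm (converging)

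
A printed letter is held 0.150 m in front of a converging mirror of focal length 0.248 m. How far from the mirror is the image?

0.380 m

Mirror equation: 1/s_i = 1/f − 1/s_o = 1/(0.2480) − 1/(0.150) = 4.032 − 6.667 = -2.634, so s_i = -0.380 m.
The image is virtual, upright and enlarged, behind the mirror.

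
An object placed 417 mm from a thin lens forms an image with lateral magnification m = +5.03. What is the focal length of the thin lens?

f = 520 mm (converging)

m = −d_i/d_o ⇒ d_i = −m·d_o = −(+5.03)·(417) = -2098 mm.
1/f = 1/d_o + 1/d_i = 1/(417) + 1/(-2098) = 0.001921, so f = 520 mm.
Since f is positive, the thin lens is converging.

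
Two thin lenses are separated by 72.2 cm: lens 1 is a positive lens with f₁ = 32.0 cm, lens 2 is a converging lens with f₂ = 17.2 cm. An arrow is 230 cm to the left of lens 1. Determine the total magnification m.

Lens 1: 1/d_i1 = 1/(32.0) − 1/(230) = 0.02690, so d_i1 = 37.17 cm; m₁ = −d_i1/d_o1 = -0.1616.
d_o2 = 72.2 − (37.17) = 35.03 cm.
Lens 2: 1/d_i2 = 1/(17.2) − 1/(35.03) = 0.02959, so d_i2 = 33.79 cm; m₂ = −d_i2/d_o2 = -0.9647.
m = m₁·m₂ = (-0.1616)(-0.9647) = +0.156.

m = +0.156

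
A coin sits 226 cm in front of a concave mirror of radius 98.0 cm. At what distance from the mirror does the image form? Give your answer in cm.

f = R/2 = 98.0/2 = 49.00 cm.
Mirror equation: 1/s_i = 1/f − 1/s_o = 1/(49.00) − 1/(226) = 0.02041 − 0.004425 = 0.01598, so s_i = 62.6 cm.
The image is real, inverted and reduced, in front of the mirror.

62.6 cm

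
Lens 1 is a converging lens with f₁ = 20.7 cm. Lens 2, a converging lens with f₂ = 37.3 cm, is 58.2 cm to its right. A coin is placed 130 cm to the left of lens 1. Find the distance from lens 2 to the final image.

Lens 1: 1/d_i1 = 1/f₁ − 1/d_o1 = 1/(20.7) − 1/(130) = 0.04062, so d_i1 = 24.62 cm.
The intermediate image is 24.62 cm to the right of lens 1, which is 58.2 − (24.62) = 33.58 cm to the left of lens 2, so d_o2 = +33.58 cm.
Lens 2: 1/d_i2 = 1/f₂ − 1/d_o2 = 1/(37.3) − 1/(33.58) = -0.002970, so d_i2 = -337 cm.
The final image is virtual, 337 cm to the left of lens 2 (overall magnification ≈ -1.9).

337 cm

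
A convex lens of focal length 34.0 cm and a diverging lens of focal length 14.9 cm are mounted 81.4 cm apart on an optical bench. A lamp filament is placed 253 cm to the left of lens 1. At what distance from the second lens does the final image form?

Lens 1: 1/d_i1 = 1/f₁ − 1/d_o1 = 1/(34.0) − 1/(253) = 0.02546, so d_i1 = 39.28 cm.
The intermediate image is 39.28 cm to the right of lens 1, which is 81.4 − (39.28) = 42.12 cm to the left of lens 2, so d_o2 = +42.12 cm.
Lens 2 is diverging, so f₂ = −14.9 cm.
Lens 2: 1/d_i2 = 1/f₂ − 1/d_o2 = 1/(-14.9) − 1/(42.12) = -0.09086, so d_i2 = -11.0 cm.
The final image is virtual, 11.0 cm to the left of lens 2 (overall magnification ≈ -0.041).

11.0 cm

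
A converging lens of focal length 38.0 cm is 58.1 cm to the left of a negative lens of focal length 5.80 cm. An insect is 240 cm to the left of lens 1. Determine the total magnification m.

Lens 1: 1/d_i1 = 1/(38.0) − 1/(240) = 0.02215, so d_i1 = 45.15 cm; m₁ = −d_i1/d_o1 = -0.1881.
d_o2 = 58.1 − (45.15) = 12.95 cm.
f₂ = −5.80 cm (diverging).
Lens 2: 1/d_i2 = 1/(-5.80) − 1/(12.95) = -0.2496, so d_i2 = -4.006 cm; m₂ = −d_i2/d_o2 = +0.3093.
m = m₁·m₂ = (-0.1881)(+0.3093) = -0.0582.

m = -0.0582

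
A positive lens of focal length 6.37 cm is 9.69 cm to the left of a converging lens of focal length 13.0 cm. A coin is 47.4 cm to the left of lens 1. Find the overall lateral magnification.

Lens 1: 1/d_i1 = 1/(6.37) − 1/(47.4) = 0.1359, so d_i1 = 7.359 cm; m₁ = −d_i1/d_o1 = -0.1553.
d_o2 = 9.69 − (7.359) = 2.331 cm.
Lens 2: 1/d_i2 = 1/(13.0) − 1/(2.331) = -0.3521, so d_i2 = -2.840 cm; m₂ = −d_i2/d_o2 = +1.218.
m = m₁·m₂ = (-0.1553)(+1.218) = -0.189.

m = -0.189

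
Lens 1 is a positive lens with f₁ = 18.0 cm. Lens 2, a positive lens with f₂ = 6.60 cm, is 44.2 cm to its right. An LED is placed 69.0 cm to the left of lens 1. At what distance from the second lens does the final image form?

Lens 1: 1/d_i1 = 1/f₁ − 1/d_o1 = 1/(18.0) − 1/(69.0) = 0.04106, so d_i1 = 24.35 cm.
The intermediate image is 24.35 cm to the right of lens 1, which is 44.2 − (24.35) = 19.85 cm to the left of lens 2, so d_o2 = +19.85 cm.
Lens 2: 1/d_i2 = 1/f₂ − 1/d_o2 = 1/(6.60) − 1/(19.85) = 0.1011, so d_i2 = 9.89 cm.
The final image is real, 9.89 cm to the right of lens 2 (overall magnification ≈ 0.18).

9.89 cm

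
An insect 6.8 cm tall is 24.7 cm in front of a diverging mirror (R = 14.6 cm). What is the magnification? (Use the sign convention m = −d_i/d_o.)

f = R/2 = 14.6/2 = 7.300 cm; for a diverging mirror, f = -7.300 cm.
1/d_i = 1/f − 1/d_o = 1/(-7.300) − 1/(24.7) = -0.1775, so d_i = -5.635 cm.
m = −d_i/d_o = −(-5.635)/(24.7) = +0.228.
The image is virtual, upright and reduced, behind the mirror.

m = +0.228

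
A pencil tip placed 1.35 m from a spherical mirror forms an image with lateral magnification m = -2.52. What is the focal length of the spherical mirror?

f = 0.966 m (concave)

m = −d_i/d_o ⇒ d_i = −m·d_o = −(-2.52)·(1.35) = 3.402 m.
1/f = 1/d_o + 1/d_i = 1/(1.35) + 1/(3.402) = 1.035, so f = 0.966 m.
Since f is positive, the spherical mirror is concave.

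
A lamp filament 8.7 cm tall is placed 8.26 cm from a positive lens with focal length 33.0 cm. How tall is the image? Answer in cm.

1/d_i = 1/f − 1/d_o = 1/(33.00) − 1/(8.26) = -0.09076, so d_i = -11.02 cm.
m = −d_i/d_o = +1.334.
|h_i| = |m|·h_o = 1.334 × 8.7 = 11.6 cm. The image is virtual, upright and enlarged, on the same side as the object.

11.6 cm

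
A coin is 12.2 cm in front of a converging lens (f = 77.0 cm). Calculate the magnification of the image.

m = +1.19

1/d_i = 1/f − 1/d_o = 1/(77.00) − 1/(12.2) = -0.06898, so d_i = -14.50 cm.
m = −d_i/d_o = −(-14.50)/(12.2) = +1.19.
The image is virtual, upright and enlarged, on the same side as the object.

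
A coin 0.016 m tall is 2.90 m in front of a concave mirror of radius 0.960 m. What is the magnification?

f = R/2 = 0.960/2 = 0.4800 m.
1/d_i = 1/f − 1/d_o = 1/(0.4800) − 1/(2.90) = 1.739, so d_i = 0.5752 m.
m = −d_i/d_o = −(0.5752)/(2.90) = -0.198.
The image is real, inverted and reduced, in front of the mirror.

m = -0.198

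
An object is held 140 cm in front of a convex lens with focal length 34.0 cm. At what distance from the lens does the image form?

Thin-lens equation: 1/s_i = 1/f − 1/s_o = 1/(34.00) − 1/(140) = 0.02941 − 0.007143 = 0.02227, so s_i = 44.9 cm.
The image is real, inverted and reduced, on the far side of the lens.

44.9 cm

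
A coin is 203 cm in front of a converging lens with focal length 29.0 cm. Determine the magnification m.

1/d_i = 1/f − 1/d_o = 1/(29.00) − 1/(203) = 0.02956, so d_i = 33.83 cm.
m = −d_i/d_o = −(33.83)/(203) = -0.167.
The image is real, inverted and reduced, on the far side of the lens.

m = -0.167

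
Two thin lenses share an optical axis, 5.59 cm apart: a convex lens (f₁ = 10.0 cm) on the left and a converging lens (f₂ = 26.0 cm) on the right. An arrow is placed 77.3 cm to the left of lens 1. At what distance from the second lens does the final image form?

Lens 1: 1/d_i1 = 1/f₁ − 1/d_o1 = 1/(10.0) − 1/(77.3) = 0.08706, so d_i1 = 11.49 cm.
The intermediate image is 11.49 cm to the right of lens 1, which lies 5.900 cm to the right of lens 2 — a virtual object — so d_o2 = −5.900 cm.
Lens 2: 1/d_i2 = 1/f₂ − 1/d_o2 = 1/(26.0) − 1/(-5.900) = 0.2080, so d_i2 = 4.81 cm.
The final image is real, 4.81 cm to the right of lens 2 (overall magnification ≈ -0.12).

4.81 cm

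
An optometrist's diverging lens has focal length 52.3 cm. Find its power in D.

P = -1.91 D

For a diverging lens, f = −52.3 cm.
f = -52.3 cm = -0.523 m.
P = 1/f = 1/(-0.523 m) = -1.91 D.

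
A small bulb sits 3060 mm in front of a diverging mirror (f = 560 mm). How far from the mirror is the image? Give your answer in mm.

For a diverging mirror, f = -560 mm.
Mirror equation: 1/q = 1/f − 1/p = 1/(-560.0) − 1/(3060) = -0.001786 − 0.0003268 = -0.002113, so q = -473 mm.
The image is virtual, upright and reduced, behind the mirror.

473 mm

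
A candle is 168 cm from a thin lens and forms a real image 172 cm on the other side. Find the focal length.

f = 85.0 cm (converging)

Real image ⇒ d_i = +172 cm.
1/f = 1/d_o + 1/d_i = 1/(168) + 1/(172) = 0.01177, so f = 85.0 cm.
Since f is positive, the thin lens is converging.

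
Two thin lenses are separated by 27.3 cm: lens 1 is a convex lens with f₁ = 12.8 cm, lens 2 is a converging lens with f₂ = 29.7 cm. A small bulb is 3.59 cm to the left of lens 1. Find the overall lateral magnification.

m = -15.9

Lens 1: 1/d_i1 = 1/(12.8) − 1/(3.59) = -0.2004, so d_i1 = -4.989 cm; m₁ = −d_i1/d_o1 = +1.390.
d_o2 = 27.3 − (-4.989) = 32.29 cm.
Lens 2: 1/d_i2 = 1/(29.7) − 1/(32.29) = 0.002701, so d_i2 = 370.3 cm; m₂ = −d_i2/d_o2 = -11.47.
m = m₁·m₂ = (+1.390)(-11.47) = -15.9.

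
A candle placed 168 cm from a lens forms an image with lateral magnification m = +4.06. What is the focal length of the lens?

f = 223 cm (converging)

m = −d_i/d_o ⇒ d_i = −m·d_o = −(+4.06)·(168) = -682.1 cm.
1/f = 1/d_o + 1/d_i = 1/(168) + 1/(-682.1) = 0.004486, so f = 223 cm.
Since f is positive, the lens is converging.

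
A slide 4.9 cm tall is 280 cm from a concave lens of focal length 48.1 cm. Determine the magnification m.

m = +0.147

For a concave lens, f = -48.1 cm.
1/d_i = 1/f − 1/d_o = 1/(-48.10) − 1/(280) = -0.02436, so d_i = -41.05 cm.
m = −d_i/d_o = −(-41.05)/(280) = +0.147.
The image is virtual, upright and reduced, on the same side as the object.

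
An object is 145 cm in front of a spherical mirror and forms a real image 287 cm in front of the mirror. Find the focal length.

Real image ⇒ d_i = +287 cm.
1/f = 1/d_o + 1/d_i = 1/(145) + 1/(287) = 0.01038, so f = 96.3 cm.
Since f is positive, the spherical mirror is concave.

f = 96.3 cm (concave)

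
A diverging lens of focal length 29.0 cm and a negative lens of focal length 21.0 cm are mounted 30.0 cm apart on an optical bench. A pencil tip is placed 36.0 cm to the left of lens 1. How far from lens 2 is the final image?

14.4 cm

Lens 1 is diverging, so f₁ = −29.0 cm.
Lens 1: 1/d_i1 = 1/f₁ − 1/d_o1 = 1/(-29.0) − 1/(36.0) = -0.06226, so d_i1 = -16.06 cm.
The intermediate image is 16.06 cm to the left of lens 1 (virtual), which is 30.0 − (-16.06) = 46.06 cm to the left of lens 2, so d_o2 = +46.06 cm.
Lens 2 is diverging, so f₂ = −21.0 cm.
Lens 2: 1/d_i2 = 1/f₂ − 1/d_o2 = 1/(-21.0) − 1/(46.06) = -0.06933, so d_i2 = -14.4 cm.
The final image is virtual, 14.4 cm to the left of lens 2 (overall magnification ≈ 0.14).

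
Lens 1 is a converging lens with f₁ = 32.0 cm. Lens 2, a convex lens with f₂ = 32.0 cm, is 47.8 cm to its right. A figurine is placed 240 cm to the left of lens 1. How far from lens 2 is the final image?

16.5 cm

Lens 1: 1/d_i1 = 1/f₁ − 1/d_o1 = 1/(32.0) − 1/(240) = 0.02708, so d_i1 = 36.92 cm.
The intermediate image is 36.92 cm to the right of lens 1, which is 47.8 − (36.92) = 10.88 cm to the left of lens 2, so d_o2 = +10.88 cm.
Lens 2: 1/d_i2 = 1/f₂ − 1/d_o2 = 1/(32.0) − 1/(10.88) = -0.06066, so d_i2 = -16.5 cm.
The final image is virtual, 16.5 cm to the left of lens 2 (overall magnification ≈ -0.23).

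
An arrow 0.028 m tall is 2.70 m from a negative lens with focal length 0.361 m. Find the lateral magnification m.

For a negative lens, f = -0.361 m.
1/d_i = 1/f − 1/d_o = 1/(-0.3610) − 1/(2.70) = -3.140, so d_i = -0.3184 m.
m = −d_i/d_o = −(-0.3184)/(2.70) = +0.118.
The image is virtual, upright and reduced, on the same side as the object.

m = +0.118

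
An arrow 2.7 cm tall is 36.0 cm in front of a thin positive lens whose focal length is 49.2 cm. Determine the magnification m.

1/d_i = 1/f − 1/d_o = 1/(49.20) − 1/(36.0) = -0.007453, so d_i = -134.2 cm.
m = −d_i/d_o = −(-134.2)/(36.0) = +3.73.
The image is virtual, upright and enlarged, on the same side as the object.

m = +3.73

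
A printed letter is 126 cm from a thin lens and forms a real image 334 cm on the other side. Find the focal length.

Real image ⇒ d_i = +334 cm.
1/f = 1/d_o + 1/d_i = 1/(126) + 1/(334) = 0.01093, so f = 91.5 cm.
Since f is positive, the thin lens is converging.

f = 91.5 cm (converging)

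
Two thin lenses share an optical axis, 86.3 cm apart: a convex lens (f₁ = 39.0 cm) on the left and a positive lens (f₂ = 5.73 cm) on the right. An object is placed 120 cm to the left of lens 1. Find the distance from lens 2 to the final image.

Lens 1: 1/d_i1 = 1/f₁ − 1/d_o1 = 1/(39.0) − 1/(120) = 0.01731, so d_i1 = 57.78 cm.
The intermediate image is 57.78 cm to the right of lens 1, which is 86.3 − (57.78) = 28.52 cm to the left of lens 2, so d_o2 = +28.52 cm.
Lens 2: 1/d_i2 = 1/f₂ − 1/d_o2 = 1/(5.73) − 1/(28.52) = 0.1395, so d_i2 = 7.17 cm.
The final image is real, 7.17 cm to the right of lens 2 (overall magnification ≈ 0.12).

7.17 cm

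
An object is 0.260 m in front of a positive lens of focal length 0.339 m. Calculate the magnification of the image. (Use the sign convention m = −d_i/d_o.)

1/d_i = 1/f − 1/d_o = 1/(0.3390) − 1/(0.260) = -0.8963, so d_i = -1.116 m.
m = −d_i/d_o = −(-1.116)/(0.260) = +4.29.
The image is virtual, upright and enlarged, on the same side as the object.

m = +4.29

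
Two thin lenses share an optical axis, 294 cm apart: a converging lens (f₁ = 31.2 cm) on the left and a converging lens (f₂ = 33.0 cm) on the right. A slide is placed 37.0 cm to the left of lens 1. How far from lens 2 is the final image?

Lens 1: 1/d_i1 = 1/f₁ − 1/d_o1 = 1/(31.2) − 1/(37.0) = 0.005024, so d_i1 = 199.0 cm.
The intermediate image is 199.0 cm to the right of lens 1, which is 294 − (199.0) = 95.00 cm to the left of lens 2, so d_o2 = +95.00 cm.
Lens 2: 1/d_i2 = 1/f₂ − 1/d_o2 = 1/(33.0) − 1/(95.00) = 0.01978, so d_i2 = 50.6 cm.
The final image is real, 50.6 cm to the right of lens 2 (overall magnification ≈ 2.9).

50.6 cm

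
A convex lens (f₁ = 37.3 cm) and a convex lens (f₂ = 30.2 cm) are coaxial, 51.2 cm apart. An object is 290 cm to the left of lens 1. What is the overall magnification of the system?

m = -0.204

Lens 1: 1/d_i1 = 1/(37.3) − 1/(290) = 0.02336, so d_i1 = 42.81 cm; m₁ = −d_i1/d_o1 = -0.1476.
d_o2 = 51.2 − (42.81) = 8.390 cm.
Lens 2: 1/d_i2 = 1/(30.2) − 1/(8.390) = -0.08608, so d_i2 = -11.62 cm; m₂ = −d_i2/d_o2 = +1.385.
m = m₁·m₂ = (-0.1476)(+1.385) = -0.204.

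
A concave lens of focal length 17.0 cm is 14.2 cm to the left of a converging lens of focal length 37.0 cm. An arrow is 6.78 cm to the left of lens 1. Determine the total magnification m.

m = +1.47

f₁ = −17.0 cm (diverging).
Lens 1: 1/d_i1 = 1/(-17.0) − 1/(6.78) = -0.2063, so d_i1 = -4.847 cm; m₁ = −d_i1/d_o1 = +0.7149.
d_o2 = 14.2 − (-4.847) = 19.05 cm.
Lens 2: 1/d_i2 = 1/(37.0) − 1/(19.05) = -0.02547, so d_i2 = -39.27 cm; m₂ = −d_i2/d_o2 = +2.061.
m = m₁·m₂ = (+0.7149)(+2.061) = +1.47.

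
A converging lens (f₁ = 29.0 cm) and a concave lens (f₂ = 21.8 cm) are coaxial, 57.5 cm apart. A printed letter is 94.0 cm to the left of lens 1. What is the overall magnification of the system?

m = -0.260

Lens 1: 1/d_i1 = 1/(29.0) − 1/(94.0) = 0.02384, so d_i1 = 41.94 cm; m₁ = −d_i1/d_o1 = -0.4462.
d_o2 = 57.5 − (41.94) = 15.56 cm.
f₂ = −21.8 cm (diverging).
Lens 2: 1/d_i2 = 1/(-21.8) − 1/(15.56) = -0.1101, so d_i2 = -9.079 cm; m₂ = −d_i2/d_o2 = +0.5835.
m = m₁·m₂ = (-0.4462)(+0.5835) = -0.260.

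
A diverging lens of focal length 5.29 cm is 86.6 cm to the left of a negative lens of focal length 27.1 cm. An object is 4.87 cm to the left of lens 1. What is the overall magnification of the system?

m = +0.121

f₁ = −5.29 cm (diverging).
Lens 1: 1/d_i1 = 1/(-5.29) − 1/(4.87) = -0.3944, so d_i1 = -2.536 cm; m₁ = −d_i1/d_o1 = +0.5207.
d_o2 = 86.6 − (-2.536) = 89.14 cm.
f₂ = −27.1 cm (diverging).
Lens 2: 1/d_i2 = 1/(-27.1) − 1/(89.14) = -0.04812, so d_i2 = -20.78 cm; m₂ = −d_i2/d_o2 = +0.2331.
m = m₁·m₂ = (+0.5207)(+0.2331) = +0.121.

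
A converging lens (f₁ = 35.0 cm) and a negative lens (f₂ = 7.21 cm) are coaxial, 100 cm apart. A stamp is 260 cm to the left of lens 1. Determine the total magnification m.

m = -0.0168

Lens 1: 1/d_i1 = 1/(35.0) − 1/(260) = 0.02473, so d_i1 = 40.44 cm; m₁ = −d_i1/d_o1 = -0.1555.
d_o2 = 100 − (40.44) = 59.56 cm.
f₂ = −7.21 cm (diverging).
Lens 2: 1/d_i2 = 1/(-7.21) − 1/(59.56) = -0.1555, so d_i2 = -6.431 cm; m₂ = −d_i2/d_o2 = +0.1080.
m = m₁·m₂ = (-0.1555)(+0.1080) = -0.0168.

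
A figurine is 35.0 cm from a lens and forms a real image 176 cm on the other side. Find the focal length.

Real image ⇒ d_i = +176 cm.
1/f = 1/d_o + 1/d_i = 1/(35.0) + 1/(176) = 0.03425, so f = 29.2 cm.
Since f is positive, the lens is converging.

f = 29.2 cm (converging)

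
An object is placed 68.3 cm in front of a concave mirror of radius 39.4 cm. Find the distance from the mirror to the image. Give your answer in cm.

f = R/2 = 39.4/2 = 19.70 cm.
Mirror equation: 1/v = 1/f − 1/u = 1/(19.70) − 1/(68.3) = 0.05076 − 0.01464 = 0.03612, so v = 27.7 cm.
The image is real, inverted and reduced, in front of the mirror.

27.7 cm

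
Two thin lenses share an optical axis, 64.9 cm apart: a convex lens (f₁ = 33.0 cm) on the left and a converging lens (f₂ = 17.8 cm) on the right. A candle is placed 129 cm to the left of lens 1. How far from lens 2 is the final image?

133 cm

Lens 1: 1/d_i1 = 1/f₁ − 1/d_o1 = 1/(33.0) − 1/(129) = 0.02255, so d_i1 = 44.34 cm.
The intermediate image is 44.34 cm to the right of lens 1, which is 64.9 − (44.34) = 20.56 cm to the left of lens 2, so d_o2 = +20.56 cm.
Lens 2: 1/d_i2 = 1/f₂ − 1/d_o2 = 1/(17.8) − 1/(20.56) = 0.007542, so d_i2 = 133 cm.
The final image is real, 133 cm to the right of lens 2 (overall magnification ≈ 2.2).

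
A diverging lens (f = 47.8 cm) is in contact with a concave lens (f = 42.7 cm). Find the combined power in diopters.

P₁ = 1/f₁ = 1/(-0.478 m) = -2.092 D; P₂ = 1/f₂ = 1/(-0.427 m) = -2.342 D.
For thin lenses in contact, P = P₁ + P₂ = (-2.092) + (-2.342) = -4.43 D.

P = -4.43 D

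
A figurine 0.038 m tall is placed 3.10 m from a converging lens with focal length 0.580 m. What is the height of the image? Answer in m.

1/d_i = 1/f − 1/d_o = 1/(0.5800) − 1/(3.10) = 1.402, so d_i = 0.7135 m.
m = −d_i/d_o = -0.2302.
|h_i| = |m|·h_o = 0.2302 × 0.038 = 0.00875 m. The image is real, inverted and reduced, on the far side of the lens.

0.00875 m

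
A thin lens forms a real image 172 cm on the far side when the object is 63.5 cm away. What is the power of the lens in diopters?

d_i = +172 cm.
1/f = 1/d_o + 1/d_i = 1/(63.5) + 1/(172) = 0.02156 cm⁻¹.
f = 46.38 cm = 0.4638 m, so P = 1/f = +2.16 D.

P = +2.16 D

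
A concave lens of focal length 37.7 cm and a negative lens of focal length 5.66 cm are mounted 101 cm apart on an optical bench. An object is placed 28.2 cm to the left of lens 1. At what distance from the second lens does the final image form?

Lens 1 is diverging, so f₁ = −37.7 cm.
Lens 1: 1/d_i1 = 1/f₁ − 1/d_o1 = 1/(-37.7) − 1/(28.2) = -0.06199, so d_i1 = -16.13 cm.
The intermediate image is 16.13 cm to the left of lens 1 (virtual), which is 101 − (-16.13) = 117.1 cm to the left of lens 2, so d_o2 = +117.1 cm.
Lens 2 is diverging, so f₂ = −5.66 cm.
Lens 2: 1/d_i2 = 1/f₂ − 1/d_o2 = 1/(-5.66) − 1/(117.1) = -0.1852, so d_i2 = -5.40 cm.
The final image is virtual, 5.40 cm to the left of lens 2 (overall magnification ≈ 0.026).

5.40 cm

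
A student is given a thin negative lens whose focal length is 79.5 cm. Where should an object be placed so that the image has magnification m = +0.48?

86.1 cm

For a negative lens, f = -79.5 cm.
m = −d_i/d_o ⇒ d_i = −m·d_o.
1/f = 1/d_o + 1/d_i = 1/d_o − 1/(m·d_o) = (1 − 1/m)/d_o, so d_o = f(1 − 1/m) = (-79.50)(1 − 1/(+0.48)) = 86.1 cm.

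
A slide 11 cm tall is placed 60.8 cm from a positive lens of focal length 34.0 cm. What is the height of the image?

14.0 cm

1/d_i = 1/f − 1/d_o = 1/(34.00) − 1/(60.8) = 0.01296, so d_i = 77.13 cm.
m = −d_i/d_o = -1.269.
|h_i| = |m|·h_o = 1.269 × 11 = 14.0 cm. The image is real, inverted and enlarged, on the far side of the lens.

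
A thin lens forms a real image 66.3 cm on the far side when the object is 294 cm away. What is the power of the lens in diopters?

d_i = +66.3 cm.
1/f = 1/d_o + 1/d_i = 1/(294) + 1/(66.3) = 0.01848 cm⁻¹.
f = 54.10 cm = 0.5410 m, so P = 1/f = +1.85 D.

P = +1.85 D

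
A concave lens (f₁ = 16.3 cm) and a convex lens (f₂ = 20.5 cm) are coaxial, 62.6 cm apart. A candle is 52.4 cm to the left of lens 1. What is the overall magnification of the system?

m = -0.0892

f₁ = −16.3 cm (diverging).
Lens 1: 1/d_i1 = 1/(-16.3) − 1/(52.4) = -0.08043, so d_i1 = -12.43 cm; m₁ = −d_i1/d_o1 = +0.2372.
d_o2 = 62.6 − (-12.43) = 75.03 cm.
Lens 2: 1/d_i2 = 1/(20.5) − 1/(75.03) = 0.03545, so d_i2 = 28.21 cm; m₂ = −d_i2/d_o2 = -0.3759.
m = m₁·m₂ = (+0.2372)(-0.3759) = -0.0892.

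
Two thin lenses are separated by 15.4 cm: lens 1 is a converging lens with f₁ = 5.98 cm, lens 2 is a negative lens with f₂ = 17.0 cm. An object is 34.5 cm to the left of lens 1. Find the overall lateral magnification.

m = -0.142

Lens 1: 1/d_i1 = 1/(5.98) − 1/(34.5) = 0.1382, so d_i1 = 7.234 cm; m₁ = −d_i1/d_o1 = -0.2097.
d_o2 = 15.4 − (7.234) = 8.166 cm.
f₂ = −17.0 cm (diverging).
Lens 2: 1/d_i2 = 1/(-17.0) − 1/(8.166) = -0.1813, so d_i2 = -5.516 cm; m₂ = −d_i2/d_o2 = +0.6755.
m = m₁·m₂ = (-0.2097)(+0.6755) = -0.142.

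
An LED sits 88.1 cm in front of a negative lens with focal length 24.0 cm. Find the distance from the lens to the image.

For a negative lens, f = -24.0 cm.
Lens equation: 1/d_i = 1/f − 1/d_o = 1/(-24.00) − 1/(88.1) = -0.04167 − 0.01135 = -0.05302, so d_i = -18.9 cm.
The image is virtual, upright and reduced, on the same side as the object.

18.9 cm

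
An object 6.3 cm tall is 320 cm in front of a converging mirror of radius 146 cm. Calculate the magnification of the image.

f = R/2 = 146/2 = 73.00 cm.
1/d_i = 1/f − 1/d_o = 1/(73.00) − 1/(320) = 0.01057, so d_i = 94.57 cm.
m = −d_i/d_o = −(94.57)/(320) = -0.296.
The image is real, inverted and reduced, in front of the mirror.

m = -0.296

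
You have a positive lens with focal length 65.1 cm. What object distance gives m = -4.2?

80.6 cm

m = −d_i/d_o ⇒ d_i = −m·d_o.
1/f = 1/d_o + 1/d_i = 1/d_o − 1/(m·d_o) = (1 − 1/m)/d_o, so d_o = f(1 − 1/m) = (65.10)(1 − 1/(-4.2)) = 80.6 cm.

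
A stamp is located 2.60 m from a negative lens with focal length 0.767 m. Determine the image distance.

For a negative lens, f = -0.767 m.
Lens equation: 1/s_i = 1/f − 1/s_o = 1/(-0.7670) − 1/(2.60) = -1.304 − 0.3846 = -1.688, so s_i = -0.592 m.
The image is virtual, upright and reduced, on the same side as the object.

0.592 m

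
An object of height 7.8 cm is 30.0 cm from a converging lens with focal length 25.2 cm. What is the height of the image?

40.9 cm

1/d_i = 1/f − 1/d_o = 1/(25.20) − 1/(30.0) = 0.006349, so d_i = 157.5 cm.
m = −d_i/d_o = -5.250.
|h_i| = |m|·h_o = 5.250 × 7.8 = 40.9 cm. The image is real, inverted and enlarged, on the far side of the lens.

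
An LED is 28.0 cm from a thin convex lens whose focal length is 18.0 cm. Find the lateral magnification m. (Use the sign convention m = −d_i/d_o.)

1/d_i = 1/f − 1/d_o = 1/(18.00) − 1/(28.0) = 0.01984, so d_i = 50.40 cm.
m = −d_i/d_o = −(50.40)/(28.0) = -1.80.
The image is real, inverted and enlarged, on the far side of the lens.

m = -1.80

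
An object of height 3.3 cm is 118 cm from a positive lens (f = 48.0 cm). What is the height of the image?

1/d_i = 1/f − 1/d_o = 1/(48.00) − 1/(118) = 0.01236, so d_i = 80.91 cm.
m = −d_i/d_o = -0.6857.
|h_i| = |m|·h_o = 0.6857 × 3.3 = 2.26 cm. The image is real, inverted and reduced, on the far side of the lens.

2.26 cm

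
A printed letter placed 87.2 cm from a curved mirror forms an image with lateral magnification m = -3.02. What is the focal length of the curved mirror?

m = −d_i/d_o ⇒ d_i = −m·d_o = −(-3.02)·(87.2) = 263.3 cm.
1/f = 1/d_o + 1/d_i = 1/(87.2) + 1/(263.3) = 0.01527, so f = 65.5 cm.
Since f is positive, the curved mirror is concave.

f = 65.5 cm (concave)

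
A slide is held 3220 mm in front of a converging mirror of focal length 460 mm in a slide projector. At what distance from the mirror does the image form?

Mirror equation: 1/s_i = 1/f − 1/s_o = 1/(460.0) − 1/(3220) = 0.002174 − 0.0003106 = 0.001863, so s_i = 537 mm.
The image is real, inverted and reduced, in front of the mirror.

537 mm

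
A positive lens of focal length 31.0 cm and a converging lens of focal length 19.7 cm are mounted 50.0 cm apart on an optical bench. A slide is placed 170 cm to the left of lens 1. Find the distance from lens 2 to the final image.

31.3 cm

Lens 1: 1/d_i1 = 1/f₁ − 1/d_o1 = 1/(31.0) − 1/(170) = 0.02638, so d_i1 = 37.91 cm.
The intermediate image is 37.91 cm to the right of lens 1, which is 50.0 − (37.91) = 12.09 cm to the left of lens 2, so d_o2 = +12.09 cm.
Lens 2: 1/d_i2 = 1/f₂ − 1/d_o2 = 1/(19.7) − 1/(12.09) = -0.03195, so d_i2 = -31.3 cm.
The final image is virtual, 31.3 cm to the left of lens 2 (overall magnification ≈ -0.58).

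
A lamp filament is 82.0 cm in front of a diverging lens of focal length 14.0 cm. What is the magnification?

For a diverging lens, f = -14.0 cm.
1/d_i = 1/f − 1/d_o = 1/(-14.00) − 1/(82.0) = -0.08362, so d_i = -11.96 cm.
m = −d_i/d_o = −(-11.96)/(82.0) = +0.146.
The image is virtual, upright and reduced, on the same side as the object.

m = +0.146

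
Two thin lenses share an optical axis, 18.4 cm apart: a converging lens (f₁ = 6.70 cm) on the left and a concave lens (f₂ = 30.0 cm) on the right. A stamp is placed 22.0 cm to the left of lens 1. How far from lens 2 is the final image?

Lens 1: 1/d_i1 = 1/f₁ − 1/d_o1 = 1/(6.70) − 1/(22.0) = 0.1038, so d_i1 = 9.634 cm.
The intermediate image is 9.634 cm to the right of lens 1, which is 18.4 − (9.634) = 8.766 cm to the left of lens 2, so d_o2 = +8.766 cm.
Lens 2 is diverging, so f₂ = −30.0 cm.
Lens 2: 1/d_i2 = 1/f₂ − 1/d_o2 = 1/(-30.0) − 1/(8.766) = -0.1474, so d_i2 = -6.78 cm.
The final image is virtual, 6.78 cm to the left of lens 2 (overall magnification ≈ -0.34).

6.78 cm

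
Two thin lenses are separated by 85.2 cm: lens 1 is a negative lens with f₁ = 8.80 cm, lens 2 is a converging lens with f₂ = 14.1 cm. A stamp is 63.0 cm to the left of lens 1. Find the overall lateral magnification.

m = -0.0219

f₁ = −8.80 cm (diverging).
Lens 1: 1/d_i1 = 1/(-8.80) − 1/(63.0) = -0.1295, so d_i1 = -7.721 cm; m₁ = −d_i1/d_o1 = +0.1226.
d_o2 = 85.2 − (-7.721) = 92.92 cm.
Lens 2: 1/d_i2 = 1/(14.1) − 1/(92.92) = 0.06016, so d_i2 = 16.62 cm; m₂ = −d_i2/d_o2 = -0.1789.
m = m₁·m₂ = (+0.1226)(-0.1789) = -0.0219.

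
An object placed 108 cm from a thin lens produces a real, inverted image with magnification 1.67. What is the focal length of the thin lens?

m = −d_i/d_o ⇒ d_i = −m·d_o = −(-1.67)·(108) = 180.4 cm.
1/f = 1/d_o + 1/d_i = 1/(108) + 1/(180.4) = 0.01480, so f = 67.6 cm.
Since f is positive, the thin lens is converging.

f = 67.6 cm (converging)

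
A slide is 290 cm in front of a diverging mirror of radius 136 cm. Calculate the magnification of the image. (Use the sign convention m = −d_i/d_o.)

f = R/2 = 136/2 = 68.00 cm; for a diverging mirror, f = -68.00 cm.
1/d_i = 1/f − 1/d_o = 1/(-68.00) − 1/(290) = -0.01815, so d_i = -55.08 cm.
m = −d_i/d_o = −(-55.08)/(290) = +0.190.
The image is virtual, upright and reduced, behind the mirror.

m = +0.190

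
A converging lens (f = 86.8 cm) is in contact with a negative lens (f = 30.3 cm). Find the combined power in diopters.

P₁ = 1/f₁ = 1/(0.868 m) = +1.152 D; P₂ = 1/f₂ = 1/(-0.303 m) = -3.300 D.
For thin lenses in contact, P = P₁ + P₂ = (+1.152) + (-3.300) = -2.15 D.

P = -2.15 D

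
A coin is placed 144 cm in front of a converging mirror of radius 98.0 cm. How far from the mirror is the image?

74.3 cm

f = R/2 = 98.0/2 = 49.00 cm.
Mirror equation: 1/s_i = 1/f − 1/s_o = 1/(49.00) − 1/(144) = 0.02041 − 0.006944 = 0.01346, so s_i = 74.3 cm.
The image is real, inverted and reduced, in front of the mirror.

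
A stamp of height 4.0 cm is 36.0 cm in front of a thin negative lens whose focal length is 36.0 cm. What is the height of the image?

2.00 cm

For a negative lens, f = -36.0 cm.
1/d_i = 1/f − 1/d_o = 1/(-36.00) − 1/(36.0) = -0.05556, so d_i = -18.00 cm.
m = −d_i/d_o = +0.5000.
|h_i| = |m|·h_o = 0.5000 × 4.0 = 2.00 cm. The image is virtual, upright and reduced, on the same side as the object.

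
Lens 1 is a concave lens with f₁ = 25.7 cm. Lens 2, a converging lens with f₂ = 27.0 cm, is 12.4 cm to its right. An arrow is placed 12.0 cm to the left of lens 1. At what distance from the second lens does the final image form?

86.6 cm

Lens 1 is diverging, so f₁ = −25.7 cm.
Lens 1: 1/d_i1 = 1/f₁ − 1/d_o1 = 1/(-25.7) − 1/(12.0) = -0.1222, so d_i1 = -8.180 cm.
The intermediate image is 8.180 cm to the left of lens 1 (virtual), which is 12.4 − (-8.180) = 20.58 cm to the left of lens 2, so d_o2 = +20.58 cm.
Lens 2: 1/d_i2 = 1/f₂ − 1/d_o2 = 1/(27.0) − 1/(20.58) = -0.01155, so d_i2 = -86.6 cm.
The final image is virtual, 86.6 cm to the left of lens 2 (overall magnification ≈ 2.9).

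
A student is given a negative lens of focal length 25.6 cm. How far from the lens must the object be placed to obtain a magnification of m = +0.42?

35.4 cm

For a negative lens, f = -25.6 cm.
m = −d_i/d_o ⇒ d_i = −m·d_o.
1/f = 1/d_o + 1/d_i = 1/d_o − 1/(m·d_o) = (1 − 1/m)/d_o, so d_o = f(1 − 1/m) = (-25.60)(1 − 1/(+0.42)) = 35.4 cm.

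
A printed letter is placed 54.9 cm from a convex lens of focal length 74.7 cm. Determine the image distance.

207 cm

Thin-lens equation: 1/v = 1/f − 1/u = 1/(74.70) − 1/(54.9) = 0.01339 − 0.01821 = -0.004828, so v = -207 cm.
The image is virtual, upright and enlarged, on the same side as the object.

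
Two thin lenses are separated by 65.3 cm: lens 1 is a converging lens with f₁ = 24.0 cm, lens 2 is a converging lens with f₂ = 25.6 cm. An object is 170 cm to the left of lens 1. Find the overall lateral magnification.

m = +0.358

Lens 1: 1/d_i1 = 1/(24.0) − 1/(170) = 0.03578, so d_i1 = 27.95 cm; m₁ = −d_i1/d_o1 = -0.1644.
d_o2 = 65.3 − (27.95) = 37.35 cm.
Lens 2: 1/d_i2 = 1/(25.6) − 1/(37.35) = 0.01229, so d_i2 = 81.38 cm; m₂ = −d_i2/d_o2 = -2.179.
m = m₁·m₂ = (-0.1644)(-2.179) = +0.358.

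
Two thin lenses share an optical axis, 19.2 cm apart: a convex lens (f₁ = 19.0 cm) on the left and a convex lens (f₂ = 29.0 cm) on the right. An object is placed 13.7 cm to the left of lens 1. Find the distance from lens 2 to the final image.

50.4 cm

Lens 1: 1/d_i1 = 1/f₁ − 1/d_o1 = 1/(19.0) − 1/(13.7) = -0.02036, so d_i1 = -49.11 cm.
The intermediate image is 49.11 cm to the left of lens 1 (virtual), which is 19.2 − (-49.11) = 68.31 cm to the left of lens 2, so d_o2 = +68.31 cm.
Lens 2: 1/d_i2 = 1/f₂ − 1/d_o2 = 1/(29.0) − 1/(68.31) = 0.01984, so d_i2 = 50.4 cm.
The final image is real, 50.4 cm to the right of lens 2 (overall magnification ≈ -2.6).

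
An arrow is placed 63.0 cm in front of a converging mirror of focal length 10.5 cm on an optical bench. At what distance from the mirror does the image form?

Mirror equation: 1/d_i = 1/f − 1/d_o = 1/(10.50) − 1/(63.0) = 0.09524 − 0.01587 = 0.07937, so d_i = 12.6 cm.
The image is real, inverted and reduced, in front of the mirror.

12.6 cm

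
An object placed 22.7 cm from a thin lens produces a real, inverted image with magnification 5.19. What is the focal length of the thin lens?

m = −d_i/d_o ⇒ d_i = −m·d_o = −(-5.19)·(22.7) = 117.8 cm.
1/f = 1/d_o + 1/d_i = 1/(22.7) + 1/(117.8) = 0.05254, so f = 19.0 cm.
Since f is positive, the thin lens is converging.

f = 19.0 cm (converging)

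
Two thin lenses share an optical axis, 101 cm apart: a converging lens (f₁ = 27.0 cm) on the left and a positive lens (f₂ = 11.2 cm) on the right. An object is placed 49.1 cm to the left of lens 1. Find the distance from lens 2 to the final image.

15.4 cm

Lens 1: 1/d_i1 = 1/f₁ − 1/d_o1 = 1/(27.0) − 1/(49.1) = 0.01667, so d_i1 = 59.99 cm.
The intermediate image is 59.99 cm to the right of lens 1, which is 101 − (59.99) = 41.01 cm to the left of lens 2, so d_o2 = +41.01 cm.
Lens 2: 1/d_i2 = 1/f₂ − 1/d_o2 = 1/(11.2) − 1/(41.01) = 0.06490, so d_i2 = 15.4 cm.
The final image is real, 15.4 cm to the right of lens 2 (overall magnification ≈ 0.46).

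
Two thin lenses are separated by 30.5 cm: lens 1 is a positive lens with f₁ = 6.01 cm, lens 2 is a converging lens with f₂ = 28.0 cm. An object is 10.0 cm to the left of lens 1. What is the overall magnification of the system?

Lens 1: 1/d_i1 = 1/(6.01) − 1/(10.0) = 0.06639, so d_i1 = 15.06 cm; m₁ = −d_i1/d_o1 = -1.506.
d_o2 = 30.5 − (15.06) = 15.44 cm.
Lens 2: 1/d_i2 = 1/(28.0) − 1/(15.44) = -0.02905, so d_i2 = -34.42 cm; m₂ = −d_i2/d_o2 = +2.229.
m = m₁·m₂ = (-1.506)(+2.229) = -3.36.

m = -3.36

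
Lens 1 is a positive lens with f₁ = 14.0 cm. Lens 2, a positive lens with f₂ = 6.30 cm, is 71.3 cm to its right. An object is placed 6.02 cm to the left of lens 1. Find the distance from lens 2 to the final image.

Lens 1: 1/d_i1 = 1/f₁ − 1/d_o1 = 1/(14.0) − 1/(6.02) = -0.09468, so d_i1 = -10.56 cm.
The intermediate image is 10.56 cm to the left of lens 1 (virtual), which is 71.3 − (-10.56) = 81.86 cm to the left of lens 2, so d_o2 = +81.86 cm.
Lens 2: 1/d_i2 = 1/f₂ − 1/d_o2 = 1/(6.30) − 1/(81.86) = 0.1465, so d_i2 = 6.83 cm.
The final image is real, 6.83 cm to the right of lens 2 (overall magnification ≈ -0.15).

6.83 cm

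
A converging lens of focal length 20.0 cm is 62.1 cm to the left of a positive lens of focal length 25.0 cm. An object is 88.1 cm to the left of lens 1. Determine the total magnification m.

m = +0.654

Lens 1: 1/d_i1 = 1/(20.0) − 1/(88.1) = 0.03865, so d_i1 = 25.87 cm; m₁ = −d_i1/d_o1 = -0.2936.
d_o2 = 62.1 − (25.87) = 36.23 cm.
Lens 2: 1/d_i2 = 1/(25.0) − 1/(36.23) = 0.01240, so d_i2 = 80.65 cm; m₂ = −d_i2/d_o2 = -2.226.
m = m₁·m₂ = (-0.2936)(-2.226) = +0.654.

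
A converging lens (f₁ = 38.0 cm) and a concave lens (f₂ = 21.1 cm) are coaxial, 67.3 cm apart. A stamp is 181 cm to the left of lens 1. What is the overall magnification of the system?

Lens 1: 1/d_i1 = 1/(38.0) − 1/(181) = 0.02079, so d_i1 = 48.10 cm; m₁ = −d_i1/d_o1 = -0.2657.
d_o2 = 67.3 − (48.10) = 19.20 cm.
f₂ = −21.1 cm (diverging).
Lens 2: 1/d_i2 = 1/(-21.1) − 1/(19.20) = -0.09948, so d_i2 = -10.05 cm; m₂ = −d_i2/d_o2 = +0.5236.
m = m₁·m₂ = (-0.2657)(+0.5236) = -0.139.

m = -0.139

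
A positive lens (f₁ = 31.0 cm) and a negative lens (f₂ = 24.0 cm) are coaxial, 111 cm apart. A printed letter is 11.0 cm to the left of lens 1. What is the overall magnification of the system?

m = +0.245

Lens 1: 1/d_i1 = 1/(31.0) − 1/(11.0) = -0.05865, so d_i1 = -17.05 cm; m₁ = −d_i1/d_o1 = +1.550.
d_o2 = 111 − (-17.05) = 128.1 cm.
f₂ = −24.0 cm (diverging).
Lens 2: 1/d_i2 = 1/(-24.0) − 1/(128.1) = -0.04947, so d_i2 = -20.21 cm; m₂ = −d_i2/d_o2 = +0.1578.
m = m₁·m₂ = (+1.550)(+0.1578) = +0.245.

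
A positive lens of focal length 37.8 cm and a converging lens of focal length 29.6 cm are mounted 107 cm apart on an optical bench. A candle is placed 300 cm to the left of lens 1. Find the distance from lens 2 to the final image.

Lens 1: 1/d_i1 = 1/f₁ − 1/d_o1 = 1/(37.8) − 1/(300) = 0.02312, so d_i1 = 43.25 cm.
The intermediate image is 43.25 cm to the right of lens 1, which is 107 − (43.25) = 63.75 cm to the left of lens 2, so d_o2 = +63.75 cm.
Lens 2: 1/d_i2 = 1/f₂ − 1/d_o2 = 1/(29.6) − 1/(63.75) = 0.01810, so d_i2 = 55.3 cm.
The final image is real, 55.3 cm to the right of lens 2 (overall magnification ≈ 0.12).

55.3 cm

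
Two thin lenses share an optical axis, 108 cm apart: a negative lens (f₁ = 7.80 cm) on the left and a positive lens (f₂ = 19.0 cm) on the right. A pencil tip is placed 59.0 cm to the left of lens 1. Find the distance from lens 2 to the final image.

Lens 1 is diverging, so f₁ = −7.80 cm.
Lens 1: 1/d_i1 = 1/f₁ − 1/d_o1 = 1/(-7.80) − 1/(59.0) = -0.1452, so d_i1 = -6.889 cm.
The intermediate image is 6.889 cm to the left of lens 1 (virtual), which is 108 − (-6.889) = 114.9 cm to the left of lens 2, so d_o2 = +114.9 cm.
Lens 2: 1/d_i2 = 1/f₂ − 1/d_o2 = 1/(19.0) − 1/(114.9) = 0.04393, so d_i2 = 22.8 cm.
The final image is real, 22.8 cm to the right of lens 2 (overall magnification ≈ -0.023).

22.8 cm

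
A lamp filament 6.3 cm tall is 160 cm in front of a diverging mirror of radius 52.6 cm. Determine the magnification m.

f = R/2 = 52.6/2 = 26.30 cm; for a diverging mirror, f = -26.30 cm.
1/d_i = 1/f − 1/d_o = 1/(-26.30) − 1/(160) = -0.04427, so d_i = -22.59 cm.
m = −d_i/d_o = −(-22.59)/(160) = +0.141.
The image is virtual, upright and reduced, behind the mirror.

m = +0.141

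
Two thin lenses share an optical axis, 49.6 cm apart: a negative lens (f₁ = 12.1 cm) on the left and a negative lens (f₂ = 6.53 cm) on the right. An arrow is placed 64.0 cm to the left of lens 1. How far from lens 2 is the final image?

Lens 1 is diverging, so f₁ = −12.1 cm.
Lens 1: 1/d_i1 = 1/f₁ − 1/d_o1 = 1/(-12.1) − 1/(64.0) = -0.09827, so d_i1 = -10.18 cm.
The intermediate image is 10.18 cm to the left of lens 1 (virtual), which is 49.6 − (-10.18) = 59.78 cm to the left of lens 2, so d_o2 = +59.78 cm.
Lens 2 is diverging, so f₂ = −6.53 cm.
Lens 2: 1/d_i2 = 1/f₂ − 1/d_o2 = 1/(-6.53) − 1/(59.78) = -0.1699, so d_i2 = -5.89 cm.
The final image is virtual, 5.89 cm to the left of lens 2 (overall magnification ≈ 0.016).

5.89 cm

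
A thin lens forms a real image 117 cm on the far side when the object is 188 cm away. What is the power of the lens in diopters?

d_i = +117 cm.
1/f = 1/d_o + 1/d_i = 1/(188) + 1/(117) = 0.01387 cm⁻¹.
f = 72.12 cm = 0.7212 m, so P = 1/f = +1.39 D.

P = +1.39 D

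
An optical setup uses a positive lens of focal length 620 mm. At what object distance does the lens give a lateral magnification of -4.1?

m = −d_i/d_o ⇒ d_i = −m·d_o.
1/f = 1/d_o + 1/d_i = 1/d_o − 1/(m·d_o) = (1 − 1/m)/d_o, so d_o = f(1 − 1/m) = (620.0)(1 − 1/(-4.1)) = 771 mm.

771 mm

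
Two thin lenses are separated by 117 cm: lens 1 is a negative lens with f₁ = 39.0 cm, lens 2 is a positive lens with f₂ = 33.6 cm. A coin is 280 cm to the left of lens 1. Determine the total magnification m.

f₁ = −39.0 cm (diverging).
Lens 1: 1/d_i1 = 1/(-39.0) − 1/(280) = -0.02921, so d_i1 = -34.23 cm; m₁ = −d_i1/d_o1 = +0.1222.
d_o2 = 117 − (-34.23) = 151.2 cm.
Lens 2: 1/d_i2 = 1/(33.6) − 1/(151.2) = 0.02315, so d_i2 = 43.20 cm; m₂ = −d_i2/d_o2 = -0.2857.
m = m₁·m₂ = (+0.1222)(-0.2857) = -0.0349.

m = -0.0349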